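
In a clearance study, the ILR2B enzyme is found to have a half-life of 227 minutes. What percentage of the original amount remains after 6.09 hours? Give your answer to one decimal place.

32.8%

6.09 hours = 365.4 minutes.
n = 365.4/227 ≈ 1.6097 half-lives.
Fraction remaining = (1/2)^1.6097 ≈ 0.32767, i.e. 32.767%.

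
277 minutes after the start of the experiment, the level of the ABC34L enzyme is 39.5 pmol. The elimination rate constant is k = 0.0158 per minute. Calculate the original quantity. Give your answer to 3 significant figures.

t½ = ln 2 / k = 0.69315 / 0.0158 ≈ 43.87 minutes.
Number of half-lives elapsed: n = 277/43.87 ≈ 6.3141.
A₀ = A × 2^n = 39.5 × 2^6.3141 = 39.5 × 79.567 ≈ 3142.9 pmol.

3140 pmol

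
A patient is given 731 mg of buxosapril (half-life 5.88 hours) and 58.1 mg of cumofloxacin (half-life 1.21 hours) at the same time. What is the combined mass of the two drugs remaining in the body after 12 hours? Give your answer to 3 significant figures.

178 mg

buxosapril: 731 × (1/2)^(12/5.88) = 731 × (1/2)^2.0408 ≈ 177.65 mg.
cumofloxacin: 58.1 × (1/2)^(12/1.21) = 58.1 × (1/2)^9.9174 ≈ 0.060083 mg.
Total = 177.65 + 0.060083 ≈ 177.71 mg.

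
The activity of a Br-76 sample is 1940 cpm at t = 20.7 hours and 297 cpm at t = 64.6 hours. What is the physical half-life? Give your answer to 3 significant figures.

16.2 hours

Over Δt = 64.6 − 20.7 = 43.9 hours, the level fell by a factor of 1940/297 ≈ 6.532.
n = log₂(6.532) ≈ 2.7075 half-lives, so t½ = 43.9/2.7075 ≈ 16.214 hours.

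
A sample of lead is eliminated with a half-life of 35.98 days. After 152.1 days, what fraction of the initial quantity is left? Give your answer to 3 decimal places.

0.053

n = 152.1/35.98 ≈ 4.2273 half-lives.
Fraction remaining = (1/2)^4.2273 ≈ 0.053388.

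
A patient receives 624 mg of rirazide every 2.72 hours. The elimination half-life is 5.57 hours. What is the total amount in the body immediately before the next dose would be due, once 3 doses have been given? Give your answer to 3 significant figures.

988 mg

The 3 doses were given 8.16, 5.44, 2.72 hours ago.
Total = 624·(1/2)^(8.16/5.57) + 624·(1/2)^(5.44/5.57) + 624·(1/2)^(2.72/5.57)
      = 226.04 + 317.09 + 444.82 ≈ 987.94 mg.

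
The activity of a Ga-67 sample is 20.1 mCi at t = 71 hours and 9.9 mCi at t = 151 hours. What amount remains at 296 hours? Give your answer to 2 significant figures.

Over Δt = 151 − 71 = 80 hours, the level fell by a factor of 20.1/9.9 ≈ 2.0303.
n = log₂(2.0303) ≈ 1.0217 half-lives, so t½ = 80/1.0217 ≈ 78.301 hours.
From t = 151 to t = 296: 9.9 × (1/2)^((296−151)/78.301) ≈ 2.7427 mCi.

2.7 mCi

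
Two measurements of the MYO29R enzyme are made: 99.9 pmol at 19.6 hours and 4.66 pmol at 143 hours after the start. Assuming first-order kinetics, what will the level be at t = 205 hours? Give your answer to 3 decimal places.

Over Δt = 143 − 19.6 = 123.4 hours, the level fell by a factor of 99.9/4.66 ≈ 21.438.
n = log₂(21.438) ≈ 4.4221 half-lives, so t½ = 123.4/4.4221 ≈ 27.905 hours.
From t = 143 to t = 205: 4.66 × (1/2)^((205−143)/27.905) ≈ 0.99899 pmol.

0.999 pmol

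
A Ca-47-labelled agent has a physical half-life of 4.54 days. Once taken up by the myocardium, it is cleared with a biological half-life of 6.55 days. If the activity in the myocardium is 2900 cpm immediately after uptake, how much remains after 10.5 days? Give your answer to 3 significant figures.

192 cpm

1/t_eff = 1/t_phys + 1/t_biol = 1/4.54 + 1/6.55 = 0.37294 per day.
t_eff = 4.54 × 6.55 / (4.54 + 6.55) ≈ 2.6814 days.
Remaining = 2900 × (1/2)^(10.5/2.6814) = 2900 × (1/2)^3.9158 ≈ 192.14 cpm.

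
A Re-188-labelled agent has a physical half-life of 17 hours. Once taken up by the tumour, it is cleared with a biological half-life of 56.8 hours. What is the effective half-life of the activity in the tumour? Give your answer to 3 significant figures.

1/t_eff = 1/t_phys + 1/t_biol = 1/17 + 1/56.8 = 0.076429 per hour.
t_eff = 17 × 56.8 / (17 + 56.8) ≈ 13.084 hours.

13.1 hours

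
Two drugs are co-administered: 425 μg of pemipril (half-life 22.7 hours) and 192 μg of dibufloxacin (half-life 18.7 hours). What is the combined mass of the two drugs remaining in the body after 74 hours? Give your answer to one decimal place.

56.7 μg

pemipril: 425 × (1/2)^(74/22.7) = 425 × (1/2)^3.2599 ≈ 44.367 μg.
dibufloxacin: 192 × (1/2)^(74/18.7) = 192 × (1/2)^3.9572 ≈ 12.361 μg.
Total = 44.367 + 12.361 ≈ 56.728 μg.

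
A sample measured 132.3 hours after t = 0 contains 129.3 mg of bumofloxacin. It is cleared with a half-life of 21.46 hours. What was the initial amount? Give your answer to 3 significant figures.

Number of half-lives elapsed: n = 132.3/21.46 ≈ 6.165.
A₀ = A × 2^n = 129.3 × 2^6.165 = 129.3 × 71.753 ≈ 9277.6 mg.

9280 mg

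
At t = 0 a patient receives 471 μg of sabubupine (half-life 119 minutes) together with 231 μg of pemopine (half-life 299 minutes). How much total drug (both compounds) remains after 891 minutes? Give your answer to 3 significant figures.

31.9 μg

sabubupine: 471 × (1/2)^(891/119) = 471 × (1/2)^7.4874 ≈ 2.6248 μg.
pemopine: 231 × (1/2)^(891/299) = 231 × (1/2)^2.9799 ≈ 29.279 μg.
Total = 2.6248 + 29.279 ≈ 31.904 μg.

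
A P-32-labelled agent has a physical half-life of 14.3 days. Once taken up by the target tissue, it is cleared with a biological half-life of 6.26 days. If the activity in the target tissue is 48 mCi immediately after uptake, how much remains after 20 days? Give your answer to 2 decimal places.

1.99 mCi

1/t_eff = 1/t_phys + 1/t_biol = 1/14.3 + 1/6.26 = 0.22967 per day.
t_eff = 14.3 × 6.26 / (14.3 + 6.26) ≈ 4.354 days.
Remaining = 48 × (1/2)^(20/4.354) = 48 × (1/2)^4.5935 ≈ 1.9882 mCi.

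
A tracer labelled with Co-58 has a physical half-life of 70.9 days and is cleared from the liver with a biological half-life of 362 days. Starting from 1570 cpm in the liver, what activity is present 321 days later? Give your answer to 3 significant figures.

36.8 cpm

1/t_eff = 1/t_phys + 1/t_biol = 1/70.9 + 1/362 = 0.016867 per day.
t_eff = 70.9 × 362 / (70.9 + 362) ≈ 59.288 days.
Remaining = 1570 × (1/2)^(321/59.288) = 1570 × (1/2)^5.4142 ≈ 36.817 cpm.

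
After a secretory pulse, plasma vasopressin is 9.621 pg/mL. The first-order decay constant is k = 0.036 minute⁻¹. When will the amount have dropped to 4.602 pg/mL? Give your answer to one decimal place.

t½ = ln 2 / k = 0.69315 / 0.036 ≈ 19.254 minutes.
Fraction remaining = 4.602/9.621 ≈ 0.47833.
n = log₂(9.621/4.602) = ln(2.0906)/ln 2 ≈ 1.0639 half-lives.
t = n × t½ = 1.0639 × 19.254 ≈ 20.485 minutes.

20.5 minutes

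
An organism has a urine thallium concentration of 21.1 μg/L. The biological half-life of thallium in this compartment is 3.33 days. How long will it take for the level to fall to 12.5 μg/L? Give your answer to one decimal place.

2.5 days

Fraction remaining = 12.5/21.1 ≈ 0.59242.
n = log₂(21.1/12.5) = ln(1.688)/ln 2 ≈ 0.75531 half-lives.
t = n × t½ = 0.75531 × 3.33 ≈ 2.5152 days.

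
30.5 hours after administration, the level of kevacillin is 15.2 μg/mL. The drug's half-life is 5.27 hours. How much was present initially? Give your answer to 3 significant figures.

Number of half-lives elapsed: n = 30.5/5.27 ≈ 5.7875.
A₀ = A × 2^n = 15.2 × 2^5.7875 = 15.2 × 55.234 ≈ 839.55 μg/mL.

840 μg/mL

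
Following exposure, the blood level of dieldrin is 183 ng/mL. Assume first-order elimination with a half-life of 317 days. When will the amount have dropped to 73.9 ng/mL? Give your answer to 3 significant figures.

415 days

Fraction remaining = 73.9/183 ≈ 0.40383.
n = log₂(183/73.9) = ln(2.4763)/ln 2 ≈ 1.3082 half-lives.
t = n × t½ = 1.3082 × 317 ≈ 414.7 days.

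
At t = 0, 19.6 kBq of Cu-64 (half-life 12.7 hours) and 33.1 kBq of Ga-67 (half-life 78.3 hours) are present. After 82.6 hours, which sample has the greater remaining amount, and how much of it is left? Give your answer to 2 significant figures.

Cu-64: 19.6 × (1/2)^6.5039 ≈ 0.21596 kBq.
Ga-67: 33.1 × (1/2)^1.0549 ≈ 15.932 kBq.
Ga-67 has more remaining, at ≈ 15.932 kBq.

Ga-67, 16 kBq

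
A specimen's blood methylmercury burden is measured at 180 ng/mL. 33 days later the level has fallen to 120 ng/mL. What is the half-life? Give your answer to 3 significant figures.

56.4 days

A/A₀ = 120/180 ≈ 0.66667.
n = log₂(1.5) ≈ 0.58496 half-lives elapsed in 33 days.
t½ = 33/0.58496 ≈ 56.414 days.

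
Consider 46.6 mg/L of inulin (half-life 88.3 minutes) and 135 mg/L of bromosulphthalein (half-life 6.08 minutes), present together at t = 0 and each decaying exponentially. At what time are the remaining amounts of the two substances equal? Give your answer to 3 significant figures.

Set 46.6·(1/2)^(t/88.3) = 135·(1/2)^(t/6.08).
Taking log₂: log₂(46.6/135) = t·(1/88.3 − 1/6.08).
log₂(0.34519) = -1.5346; 1/88.3 − 1/6.08 = -0.15315.
t = -1.5346 / -0.15315 ≈ 10.02 minutes.

10.0 minutes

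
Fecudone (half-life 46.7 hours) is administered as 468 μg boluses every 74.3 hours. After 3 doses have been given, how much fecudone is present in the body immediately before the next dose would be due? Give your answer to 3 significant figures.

The 3 doses were given 222.9, 148.6, 74.3 hours ago.
Total = 468·(1/2)^(222.9/46.7) + 468·(1/2)^(148.6/46.7) + 468·(1/2)^(74.3/46.7)
      = 17.117 + 51.566 + 155.35 ≈ 224.03 μg.

224 μg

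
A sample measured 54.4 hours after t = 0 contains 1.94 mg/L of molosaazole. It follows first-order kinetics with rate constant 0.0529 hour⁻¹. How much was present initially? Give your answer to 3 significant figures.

t½ = ln 2 / λ = 0.69315 / 0.0529 ≈ 13.103 hours.
Number of half-lives elapsed: n = 54.4/13.103 ≈ 4.1517.
A₀ = A × 2^n = 1.94 × 2^4.1517 = 1.94 × 17.774 ≈ 34.482 mg/L.

34.5 mg/L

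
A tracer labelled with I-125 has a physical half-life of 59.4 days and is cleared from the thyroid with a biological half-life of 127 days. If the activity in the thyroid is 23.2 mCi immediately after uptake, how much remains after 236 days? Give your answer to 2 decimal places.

1/t_eff = 1/t_phys + 1/t_biol = 1/59.4 + 1/127 = 0.024709 per day.
t_eff = 59.4 × 127 / (59.4 + 127) ≈ 40.471 days.
Remaining = 23.2 × (1/2)^(236/40.471) = 23.2 × (1/2)^5.8313 ≈ 0.40746 mCi.

0.41 mCi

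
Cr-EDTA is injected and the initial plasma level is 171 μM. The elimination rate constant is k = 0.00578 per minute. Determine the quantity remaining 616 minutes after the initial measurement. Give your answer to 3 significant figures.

4.86 μM

t½ = ln 2 / k = 0.69315 / 0.00578 ≈ 119.92 minutes.
Number of half-lives: n = 616/119.92 ≈ 5.1367.
Remaining = 171 × (1/2)^5.1367 = 171 × 0.028425 ≈ 4.8607 μM.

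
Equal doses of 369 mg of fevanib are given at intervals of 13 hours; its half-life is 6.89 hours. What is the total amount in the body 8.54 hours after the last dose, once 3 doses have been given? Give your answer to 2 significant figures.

210 mg

The 3 doses were given 34.54, 21.54, 8.54 hours ago.
Total = 369·(1/2)^(34.54/6.89) + 369·(1/2)^(21.54/6.89) + 369·(1/2)^(8.54/6.89)
      = 11.427 + 42.26 + 156.28 ≈ 209.97 mg.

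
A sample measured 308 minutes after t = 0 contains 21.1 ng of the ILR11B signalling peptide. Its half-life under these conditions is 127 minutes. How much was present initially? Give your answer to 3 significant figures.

Number of half-lives elapsed: n = 308/127 ≈ 2.4252.
A₀ = A × 2^n = 21.1 × 2^2.4252 = 21.1 × 5.371 ≈ 113.33 ng.

113 ng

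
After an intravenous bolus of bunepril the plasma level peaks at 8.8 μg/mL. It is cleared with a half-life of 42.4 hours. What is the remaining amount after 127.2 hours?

Elapsed time is 3 half-lives (127.2/42.4).
Each half-life halves the amount: 8.8 × (1/2)^3 = 8.8/8 = 1.1 μg/mL.

1.1 μg/mL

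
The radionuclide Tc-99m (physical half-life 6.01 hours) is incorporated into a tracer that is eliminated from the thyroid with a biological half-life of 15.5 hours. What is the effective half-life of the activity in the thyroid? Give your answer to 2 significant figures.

4.3 hours

1/t_eff = 1/t_phys + 1/t_biol = 1/6.01 + 1/15.5 = 0.23091 per hour.
t_eff = 6.01 × 15.5 / (6.01 + 15.5) ≈ 4.3308 hours.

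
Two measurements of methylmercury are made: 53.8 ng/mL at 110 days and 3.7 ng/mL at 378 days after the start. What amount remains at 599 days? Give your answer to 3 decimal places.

0.407 ng/mL

Over Δt = 378 − 110 = 268 days, the level fell by a factor of 53.8/3.7 ≈ 14.541.
n = log₂(14.541) ≈ 3.862 half-lives, so t½ = 268/3.862 ≈ 69.394 days.
From t = 378 to t = 599: 3.7 × (1/2)^((599−378)/69.394) ≈ 0.40692 ng/mL.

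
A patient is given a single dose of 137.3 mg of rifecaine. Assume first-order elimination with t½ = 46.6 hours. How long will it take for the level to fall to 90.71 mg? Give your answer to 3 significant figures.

Fraction remaining = 90.71/137.3 ≈ 0.66067.
n = log₂(137.3/90.71) = ln(1.5136)/ln 2 ≈ 0.598 half-lives.
t = n × t½ = 0.598 × 46.6 ≈ 27.867 hours.

27.9 hours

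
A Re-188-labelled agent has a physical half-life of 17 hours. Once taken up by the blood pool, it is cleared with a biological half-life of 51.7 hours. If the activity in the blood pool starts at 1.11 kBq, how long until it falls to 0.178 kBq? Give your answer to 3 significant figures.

33.8 hours

1/t_eff = 1/t_phys + 1/t_biol = 1/17 + 1/51.7 = 0.078166 per hour.
t_eff = 17 × 51.7 / (17 + 51.7) ≈ 12.793 hours.
n = log₂(1.11/0.178) ≈ 2.6406; t = 2.6406 × 12.793 ≈ 33.782 hours.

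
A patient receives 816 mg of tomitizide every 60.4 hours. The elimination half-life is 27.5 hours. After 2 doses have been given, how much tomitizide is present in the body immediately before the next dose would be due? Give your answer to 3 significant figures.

217 mg

The 2 doses were given 120.8, 60.4 hours ago.
Total = 816·(1/2)^(120.8/27.5) + 816·(1/2)^(60.4/27.5)
      = 38.846 + 178.04 ≈ 216.89 mg.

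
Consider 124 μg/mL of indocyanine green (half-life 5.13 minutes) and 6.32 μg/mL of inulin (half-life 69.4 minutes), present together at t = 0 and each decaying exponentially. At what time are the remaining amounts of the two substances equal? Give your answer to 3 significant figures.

Set 124·(1/2)^(t/5.13) = 6.32·(1/2)^(t/69.4).
Taking log₂: log₂(124/6.32) = t·(1/5.13 − 1/69.4).
log₂(19.62) = 4.2943; 1/5.13 − 1/69.4 = 0.18052.
t = 4.2943 / 0.18052 ≈ 23.788 minutes.

23.8 minutes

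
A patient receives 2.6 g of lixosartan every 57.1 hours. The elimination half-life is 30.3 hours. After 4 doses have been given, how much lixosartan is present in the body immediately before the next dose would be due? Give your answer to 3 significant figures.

0.961 g

The 4 doses were given 228.4, 171.3, 114.2, 57.1 hours ago.
Total = 2.6·(1/2)^(228.4/30.3) + 2.6·(1/2)^(171.3/30.3) + 2.6·(1/2)^(114.2/30.3) + 2.6·(1/2)^(57.1/30.3)
      = 0.01399 + 0.051655 + 0.19072 + 0.70418 ≈ 0.96055 g.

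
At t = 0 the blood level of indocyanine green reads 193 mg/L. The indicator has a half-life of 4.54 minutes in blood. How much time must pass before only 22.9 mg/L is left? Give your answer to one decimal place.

Fraction remaining = 22.9/193 ≈ 0.11865.
n = log₂(193/22.9) = ln(8.4279)/ln 2 ≈ 3.0752 half-lives.
t = n × t½ = 3.0752 × 4.54 ≈ 13.961 minutes.

14.0 minutes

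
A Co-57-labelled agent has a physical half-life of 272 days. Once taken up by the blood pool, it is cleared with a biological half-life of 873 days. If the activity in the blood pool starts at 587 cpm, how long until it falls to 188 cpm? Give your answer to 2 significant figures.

340 days

1/t_eff = 1/t_phys + 1/t_biol = 1/272 + 1/873 = 0.0048219 per day.
t_eff = 272 × 873 / (272 + 873) ≈ 207.39 days.
n = log₂(587/188) ≈ 1.6426; t = 1.6426 × 207.39 ≈ 340.66 days.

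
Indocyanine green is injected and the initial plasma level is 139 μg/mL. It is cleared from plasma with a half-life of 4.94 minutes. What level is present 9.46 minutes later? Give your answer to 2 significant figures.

37 μg/mL

Number of half-lives: n = 9.46/4.94 ≈ 1.915.
Remaining = 139 × (1/2)^1.915 = 139 × 0.26518 ≈ 36.859 μg/mL.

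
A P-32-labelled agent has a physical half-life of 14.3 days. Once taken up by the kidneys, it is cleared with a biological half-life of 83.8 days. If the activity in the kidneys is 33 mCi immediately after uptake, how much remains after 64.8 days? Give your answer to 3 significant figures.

1/t_eff = 1/t_phys + 1/t_biol = 1/14.3 + 1/83.8 = 0.081863 per day.
t_eff = 14.3 × 83.8 / (14.3 + 83.8) ≈ 12.215 days.
Remaining = 33 × (1/2)^(64.8/12.215) = 33 × (1/2)^5.3047 ≈ 0.83489 mCi.

0.835 mCi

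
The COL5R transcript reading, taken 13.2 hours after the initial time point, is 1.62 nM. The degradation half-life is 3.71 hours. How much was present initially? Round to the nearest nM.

19 nM

Number of half-lives elapsed: n = 13.2/3.71 ≈ 3.558.
A₀ = A × 2^n = 1.62 × 2^3.558 = 1.62 × 11.777 ≈ 19.079 nM.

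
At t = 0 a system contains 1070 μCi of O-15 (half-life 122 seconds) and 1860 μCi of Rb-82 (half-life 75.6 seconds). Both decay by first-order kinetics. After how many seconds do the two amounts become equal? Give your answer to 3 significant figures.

159 seconds

Set 1070·(1/2)^(t/122) = 1860·(1/2)^(t/75.6).
Taking log₂: log₂(1070/1860) = t·(1/122 − 1/75.6).
log₂(0.57527) = -0.79769; 1/122 − 1/75.6 = -0.0050308.
t = -0.79769 / -0.0050308 ≈ 158.56 seconds.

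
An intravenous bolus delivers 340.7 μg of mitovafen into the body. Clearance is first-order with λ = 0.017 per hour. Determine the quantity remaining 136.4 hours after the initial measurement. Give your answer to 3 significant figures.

33.5 μg

t½ = ln 2 / λ = 0.69315 / 0.017 ≈ 40.773 hours.
Number of half-lives: n = 136.4/40.773 ≈ 3.3453.
Remaining = 340.7 × (1/2)^3.3453 = 340.7 × 0.098392 ≈ 33.522 μg.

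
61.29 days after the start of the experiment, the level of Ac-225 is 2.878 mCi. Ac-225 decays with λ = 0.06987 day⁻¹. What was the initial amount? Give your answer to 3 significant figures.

t½ = ln 2 / λ = 0.69315 / 0.06987 ≈ 9.9205 days.
Number of half-lives elapsed: n = 61.29/9.9205 ≈ 6.1781.
A₀ = A × 2^n = 2.878 × 2^6.1781 = 2.878 × 72.409 ≈ 208.39 mCi.

208 mCi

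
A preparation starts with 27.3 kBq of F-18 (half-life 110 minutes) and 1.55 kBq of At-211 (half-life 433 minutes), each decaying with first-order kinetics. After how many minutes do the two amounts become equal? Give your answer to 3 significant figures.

610 minutes

Set 27.3·(1/2)^(t/110) = 1.55·(1/2)^(t/433).
Taking log₂: log₂(27.3/1.55) = t·(1/110 − 1/433).
log₂(17.613) = 4.1386; 1/110 − 1/433 = 0.0067814.
t = 4.1386 / 0.0067814 ≈ 610.28 minutes.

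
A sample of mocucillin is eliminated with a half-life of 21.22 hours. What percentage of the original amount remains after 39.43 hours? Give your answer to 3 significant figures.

n = 39.43/21.22 ≈ 1.8582 half-lives.
Fraction remaining = (1/2)^1.8582 ≈ 0.27583, i.e. 27.583%.

27.6%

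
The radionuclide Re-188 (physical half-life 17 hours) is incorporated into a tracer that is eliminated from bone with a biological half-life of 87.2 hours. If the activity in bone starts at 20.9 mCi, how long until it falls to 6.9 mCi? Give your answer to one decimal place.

22.7 hours

1/t_eff = 1/t_phys + 1/t_biol = 1/17 + 1/87.2 = 0.070291 per hour.
t_eff = 17 × 87.2 / (17 + 87.2) ≈ 14.226 hours.
n = log₂(20.9/6.9) ≈ 1.5988; t = 1.5988 × 14.226 ≈ 22.746 hours.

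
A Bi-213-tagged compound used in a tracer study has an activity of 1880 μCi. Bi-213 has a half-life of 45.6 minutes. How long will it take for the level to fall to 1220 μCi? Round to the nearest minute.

28 minutes

Fraction remaining = 1220/1880 ≈ 0.64894.
n = log₂(1880/1220) = ln(1.541)/ln 2 ≈ 0.62385 half-lives.
t = n × t½ = 0.62385 × 45.6 ≈ 28.448 minutes.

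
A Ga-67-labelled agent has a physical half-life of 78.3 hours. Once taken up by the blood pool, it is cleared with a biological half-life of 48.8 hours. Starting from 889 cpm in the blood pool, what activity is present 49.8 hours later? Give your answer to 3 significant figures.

1/t_eff = 1/t_phys + 1/t_biol = 1/78.3 + 1/48.8 = 0.033263 per hour.
t_eff = 78.3 × 48.8 / (78.3 + 48.8) ≈ 30.063 hours.
Remaining = 889 × (1/2)^(49.8/30.063) = 889 × (1/2)^1.6565 ≈ 282 cpm.

282 cpm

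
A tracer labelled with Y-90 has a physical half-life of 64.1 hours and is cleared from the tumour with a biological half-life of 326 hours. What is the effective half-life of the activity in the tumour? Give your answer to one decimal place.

53.6 hours

1/t_eff = 1/t_phys + 1/t_biol = 1/64.1 + 1/326 = 0.018668 per hour.
t_eff = 64.1 × 326 / (64.1 + 326) ≈ 53.567 hours.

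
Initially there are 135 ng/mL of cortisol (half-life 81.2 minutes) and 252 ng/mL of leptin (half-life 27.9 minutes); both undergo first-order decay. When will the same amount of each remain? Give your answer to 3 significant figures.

38.3 minutes

Set 135·(1/2)^(t/81.2) = 252·(1/2)^(t/27.9).
Taking log₂: log₂(135/252) = t·(1/81.2 − 1/27.9).
log₂(0.53571) = -0.90046; 1/81.2 − 1/27.9 = -0.023527.
t = -0.90046 / -0.023527 ≈ 38.274 minutes.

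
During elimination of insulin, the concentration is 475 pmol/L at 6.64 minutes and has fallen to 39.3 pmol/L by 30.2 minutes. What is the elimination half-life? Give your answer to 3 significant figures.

6.55 minutes

Over Δt = 30.2 − 6.64 = 23.56 minutes, the level fell by a factor of 475/39.3 ≈ 12.087.
n = log₂(12.087) ≈ 3.5953 half-lives, so t½ = 23.56/3.5953 ≈ 6.553 minutes.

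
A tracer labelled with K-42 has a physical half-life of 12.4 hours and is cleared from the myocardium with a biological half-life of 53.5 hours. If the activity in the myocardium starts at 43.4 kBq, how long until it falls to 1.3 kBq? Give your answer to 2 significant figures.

1/t_eff = 1/t_phys + 1/t_biol = 1/12.4 + 1/53.5 = 0.099337 per hour.
t_eff = 12.4 × 53.5 / (12.4 + 53.5) ≈ 10.067 hours.
n = log₂(43.4/1.3) ≈ 5.0611; t = 5.0611 × 10.067 ≈ 50.949 hours.

51 hours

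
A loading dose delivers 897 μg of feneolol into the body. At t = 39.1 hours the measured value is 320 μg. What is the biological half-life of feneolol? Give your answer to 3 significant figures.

A/A₀ = 320/897 ≈ 0.35674.
n = log₂(2.8031) ≈ 1.487 half-lives elapsed in 39.1 hours.
t½ = 39.1/1.487 ≈ 26.294 hours.

26.3 hours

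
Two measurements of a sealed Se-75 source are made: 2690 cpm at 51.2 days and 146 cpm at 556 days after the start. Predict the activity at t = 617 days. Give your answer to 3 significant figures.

Over Δt = 556 − 51.2 = 504.8 days, the level fell by a factor of 2690/146 ≈ 18.425.
n = log₂(18.425) ≈ 4.2036 half-lives, so t½ = 504.8/4.2036 ≈ 120.09 days.
From t = 556 to t = 617: 146 × (1/2)^((617−556)/120.09) ≈ 102.67 cpm.

103 cpm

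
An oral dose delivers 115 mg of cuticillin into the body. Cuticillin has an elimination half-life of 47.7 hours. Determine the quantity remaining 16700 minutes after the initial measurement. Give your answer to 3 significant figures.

2.01 mg

Convert the elapsed time: 16700 minutes = 278.333 hours.
Number of half-lives: n = 278.333/47.7 ≈ 5.8351.
Remaining = 115 × (1/2)^5.8351 = 115 × 0.017517 ≈ 2.0145 mg.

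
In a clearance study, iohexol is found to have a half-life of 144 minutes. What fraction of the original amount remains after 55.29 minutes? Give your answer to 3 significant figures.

n = 55.29/144 ≈ 0.38396 half-lives.
Fraction remaining = (1/2)^0.38396 ≈ 0.76633.

0.766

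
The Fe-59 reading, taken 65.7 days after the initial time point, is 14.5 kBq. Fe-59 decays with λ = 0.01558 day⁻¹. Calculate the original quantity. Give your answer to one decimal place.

40.4 kBq

t½ = ln 2 / λ = 0.69315 / 0.01558 ≈ 44.49 days.
Number of half-lives elapsed: n = 65.7/44.49 ≈ 1.4768.
A₀ = A × 2^n = 14.5 × 2^1.4768 = 14.5 × 2.7832 ≈ 40.357 kBq.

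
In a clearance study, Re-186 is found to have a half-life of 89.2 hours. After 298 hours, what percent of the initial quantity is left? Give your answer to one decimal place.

n = 298/89.2 ≈ 3.3408 half-lives.
Fraction remaining = (1/2)^3.3408 ≈ 0.0987, i.e. 9.87%.

9.9%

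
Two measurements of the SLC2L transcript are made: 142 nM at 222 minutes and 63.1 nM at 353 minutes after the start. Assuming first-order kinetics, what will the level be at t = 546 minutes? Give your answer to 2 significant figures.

Over Δt = 353 − 222 = 131 minutes, the level fell by a factor of 142/63.1 ≈ 2.2504.
n = log₂(2.2504) ≈ 1.1702 half-lives, so t½ = 131/1.1702 ≈ 111.95 minutes.
From t = 353 to t = 546: 63.1 × (1/2)^((546−353)/111.95) ≈ 19.101 nM.

19 nM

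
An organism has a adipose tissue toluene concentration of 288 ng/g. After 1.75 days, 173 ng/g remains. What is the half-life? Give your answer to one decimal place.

A/A₀ = 173/288 ≈ 0.60069.
n = log₂(1.6647) ≈ 0.7353 half-lives elapsed in 1.75 days.
t½ = 1.75/0.7353 ≈ 2.38 days.

2.4 days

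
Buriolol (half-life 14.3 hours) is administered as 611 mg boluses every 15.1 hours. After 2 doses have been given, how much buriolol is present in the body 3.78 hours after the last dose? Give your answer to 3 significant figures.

753 mg

The 2 doses were given 18.88, 3.78 hours ago.
Total = 611·(1/2)^(18.88/14.3) + 611·(1/2)^(3.78/14.3)
      = 244.68 + 508.71 ≈ 753.39 mg.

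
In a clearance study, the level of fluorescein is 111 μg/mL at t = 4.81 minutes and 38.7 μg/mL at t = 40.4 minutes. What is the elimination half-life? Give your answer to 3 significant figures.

23.4 minutes

Over Δt = 40.4 − 4.81 = 35.59 minutes, the level fell by a factor of 111/38.7 ≈ 2.8682.
n = log₂(2.8682) ≈ 1.5202 half-lives, so t½ = 35.59/1.5202 ≈ 23.412 minutes.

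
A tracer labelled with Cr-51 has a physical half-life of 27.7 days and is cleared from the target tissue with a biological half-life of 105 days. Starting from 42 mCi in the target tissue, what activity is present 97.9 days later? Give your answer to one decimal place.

1.9 mCi

1/t_eff = 1/t_phys + 1/t_biol = 1/27.7 + 1/105 = 0.045625 per day.
t_eff = 27.7 × 105 / (27.7 + 105) ≈ 21.918 days.
Remaining = 42 × (1/2)^(97.9/21.918) = 42 × (1/2)^4.4667 ≈ 1.8995 mCi.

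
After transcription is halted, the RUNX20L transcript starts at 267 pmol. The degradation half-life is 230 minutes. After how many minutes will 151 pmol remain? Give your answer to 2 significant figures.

Fraction remaining = 151/267 ≈ 0.56554.
n = log₂(267/151) = ln(1.7682)/ln 2 ≈ 0.82229 half-lives.
t = n × t½ = 0.82229 × 230 ≈ 189.13 minutes.

190 minutes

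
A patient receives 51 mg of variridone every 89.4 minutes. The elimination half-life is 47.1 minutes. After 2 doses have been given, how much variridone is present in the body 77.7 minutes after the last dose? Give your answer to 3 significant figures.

The 2 doses were given 167.1, 77.7 minutes ago.
Total = 51·(1/2)^(167.1/47.1) + 51·(1/2)^(77.7/47.1)
      = 4.361 + 16.254 ≈ 20.615 mg.

20.6 mg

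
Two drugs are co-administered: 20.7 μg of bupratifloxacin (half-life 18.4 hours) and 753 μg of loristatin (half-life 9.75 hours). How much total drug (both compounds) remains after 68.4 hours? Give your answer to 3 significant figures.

bupratifloxacin: 20.7 × (1/2)^(68.4/18.4) = 20.7 × (1/2)^3.7174 ≈ 1.5737 μg.
loristatin: 753 × (1/2)^(68.4/9.75) = 753 × (1/2)^7.0154 ≈ 5.8204 μg.
Total = 1.5737 + 5.8204 ≈ 7.3941 μg.

7.39 μg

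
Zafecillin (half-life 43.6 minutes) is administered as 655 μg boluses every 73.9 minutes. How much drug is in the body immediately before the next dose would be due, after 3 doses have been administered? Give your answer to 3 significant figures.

284 μg

The 3 doses were given 221.7, 147.8, 73.9 minutes ago.
Total = 655·(1/2)^(221.7/43.6) + 655·(1/2)^(147.8/43.6) + 655·(1/2)^(73.9/43.6)
      = 19.299 + 62.485 + 202.31 ≈ 284.09 μg.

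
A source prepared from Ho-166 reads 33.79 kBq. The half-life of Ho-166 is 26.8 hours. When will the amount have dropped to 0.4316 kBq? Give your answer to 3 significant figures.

Fraction remaining = 0.4316/33.79 ≈ 0.012773.
n = log₂(33.79/0.4316) = ln(78.29)/ln 2 ≈ 6.2908 half-lives.
t = n × t½ = 6.2908 × 26.8 ≈ 168.59 hours.

169 hours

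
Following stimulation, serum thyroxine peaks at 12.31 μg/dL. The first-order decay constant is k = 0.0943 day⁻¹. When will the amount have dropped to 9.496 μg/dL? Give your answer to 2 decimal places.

2.75 days

t½ = ln 2 / k = 0.69315 / 0.0943 ≈ 7.3504 days.
Fraction remaining = 9.496/12.31 ≈ 0.77141.
n = log₂(12.31/9.496) = ln(1.2963)/ln 2 ≈ 0.37444 half-lives.
t = n × t½ = 0.37444 × 7.3504 ≈ 2.7523 days.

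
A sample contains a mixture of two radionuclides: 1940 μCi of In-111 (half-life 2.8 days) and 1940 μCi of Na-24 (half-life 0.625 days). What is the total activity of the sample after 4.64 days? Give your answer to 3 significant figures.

In-111: 1940 × (1/2)^(4.64/2.8) = 1940 × (1/2)^1.6571 ≈ 615.11 μCi.
Na-24: 1940 × (1/2)^(4.64/0.625) = 1940 × (1/2)^7.424 ≈ 11.297 μCi.
Total = 615.11 + 11.297 ≈ 626.41 μCi.

626 μCi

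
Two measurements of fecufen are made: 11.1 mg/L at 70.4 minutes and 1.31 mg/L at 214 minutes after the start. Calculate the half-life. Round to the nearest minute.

Over Δt = 214 − 70.4 = 143.6 minutes, the level fell by a factor of 11.1/1.31 ≈ 8.4733.
n = log₂(8.4733) ≈ 3.0829 half-lives, so t½ = 143.6/3.0829 ≈ 46.579 minutes.

47 minutes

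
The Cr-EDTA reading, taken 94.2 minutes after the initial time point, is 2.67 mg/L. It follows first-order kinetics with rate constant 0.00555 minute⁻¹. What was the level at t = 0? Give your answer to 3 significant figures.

4.50 mg/L

t½ = ln 2 / λ = 0.69315 / 0.00555 ≈ 124.89 minutes.
Number of half-lives elapsed: n = 94.2/124.89 ≈ 0.75426.
A₀ = A × 2^n = 2.67 × 2^0.75426 = 2.67 × 1.6868 ≈ 4.5037 mg/L.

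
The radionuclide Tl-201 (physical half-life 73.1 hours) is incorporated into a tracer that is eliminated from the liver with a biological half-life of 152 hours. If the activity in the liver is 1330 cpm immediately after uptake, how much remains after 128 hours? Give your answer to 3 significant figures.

220 cpm

1/t_eff = 1/t_phys + 1/t_biol = 1/73.1 + 1/152 = 0.020259 per hour.
t_eff = 73.1 × 152 / (73.1 + 152) ≈ 49.361 hours.
Remaining = 1330 × (1/2)^(128/49.361) = 1330 × (1/2)^2.5931 ≈ 220.42 cpm.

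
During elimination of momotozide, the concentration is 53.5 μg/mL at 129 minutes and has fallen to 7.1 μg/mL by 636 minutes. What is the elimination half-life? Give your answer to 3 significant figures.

Over Δt = 636 − 129 = 507 minutes, the level fell by a factor of 53.5/7.1 ≈ 7.5352.
n = log₂(7.5352) ≈ 2.9136 half-lives, so t½ = 507/2.9136 ≈ 174.01 minutes.

174 minutes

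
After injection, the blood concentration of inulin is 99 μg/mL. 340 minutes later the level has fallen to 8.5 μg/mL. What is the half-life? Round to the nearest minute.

96 minutes

A/A₀ = 8.5/99 ≈ 0.085859.
n = log₂(11.647) ≈ 3.5419 half-lives elapsed in 340 minutes.
t½ = 340/3.5419 ≈ 95.994 minutes.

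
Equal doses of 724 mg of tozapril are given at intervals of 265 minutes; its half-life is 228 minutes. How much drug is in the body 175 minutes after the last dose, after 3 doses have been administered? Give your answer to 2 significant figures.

700 mg

The 3 doses were given 705, 440, 175 minutes ago.
Total = 724·(1/2)^(705/228) + 724·(1/2)^(440/228) + 724·(1/2)^(175/228)
      = 84.903 + 190.02 + 425.29 ≈ 700.21 mg.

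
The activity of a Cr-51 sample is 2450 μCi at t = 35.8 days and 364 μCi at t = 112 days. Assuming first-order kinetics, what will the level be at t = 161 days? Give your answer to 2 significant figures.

110 μCi

Over Δt = 112 − 35.8 = 76.2 days, the level fell by a factor of 2450/364 ≈ 6.7308.
n = log₂(6.7308) ≈ 2.7508 half-lives, so t½ = 76.2/2.7508 ≈ 27.701 days.
From t = 112 to t = 161: 364 × (1/2)^((161−112)/27.701) ≈ 106.81 μCi.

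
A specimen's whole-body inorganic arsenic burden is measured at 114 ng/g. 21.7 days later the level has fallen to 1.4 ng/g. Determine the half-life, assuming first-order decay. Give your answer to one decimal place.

A/A₀ = 1.4/114 ≈ 0.012281.
n = log₂(81.429) ≈ 6.3475 half-lives elapsed in 21.7 days.
t½ = 21.7/6.3475 ≈ 3.4187 days.

3.4 days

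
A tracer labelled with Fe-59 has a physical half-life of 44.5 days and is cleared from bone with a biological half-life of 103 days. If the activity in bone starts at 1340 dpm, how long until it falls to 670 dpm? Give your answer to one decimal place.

1/t_eff = 1/t_phys + 1/t_biol = 1/44.5 + 1/103 = 0.032181 per day.
t_eff = 44.5 × 103 / (44.5 + 103) ≈ 31.075 days.
n = log₂(1340/670) ≈ 1; t = 1 × 31.075 ≈ 31.075 days.

31.1 days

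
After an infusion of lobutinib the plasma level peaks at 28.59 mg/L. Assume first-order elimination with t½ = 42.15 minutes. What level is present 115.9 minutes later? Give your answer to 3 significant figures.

4.25 mg/L

Number of half-lives: n = 115.9/42.15 ≈ 2.7497.
Remaining = 28.59 × (1/2)^2.7497 = 28.59 × 0.14868 ≈ 4.2508 mg/L.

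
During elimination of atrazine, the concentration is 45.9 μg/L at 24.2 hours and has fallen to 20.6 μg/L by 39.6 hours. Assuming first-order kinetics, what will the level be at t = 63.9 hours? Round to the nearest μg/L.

6 μg/L

Over Δt = 39.6 − 24.2 = 15.4 hours, the level fell by a factor of 45.9/20.6 ≈ 2.2282.
n = log₂(2.2282) ≈ 1.1558 half-lives, so t½ = 15.4/1.1558 ≈ 13.324 hours.
From t = 39.6 to t = 63.9: 20.6 × (1/2)^((63.9−39.6)/13.324) ≈ 5.8188 μg/L.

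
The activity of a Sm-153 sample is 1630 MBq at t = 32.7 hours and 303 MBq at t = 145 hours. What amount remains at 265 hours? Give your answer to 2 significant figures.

Over Δt = 145 − 32.7 = 112.3 hours, the level fell by a factor of 1630/303 ≈ 5.3795.
n = log₂(5.3795) ≈ 2.4275 half-lives, so t½ = 112.3/2.4275 ≈ 46.262 hours.
From t = 145 to t = 265: 303 × (1/2)^((265−145)/46.262) ≈ 50.187 MBq.

50 MBq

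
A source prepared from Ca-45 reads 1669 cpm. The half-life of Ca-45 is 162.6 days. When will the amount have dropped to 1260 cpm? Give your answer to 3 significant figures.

Fraction remaining = 1260/1669 ≈ 0.75494.
n = log₂(1669/1260) = ln(1.3246)/ln 2 ≈ 0.40556 half-lives.
t = n × t½ = 0.40556 × 162.6 ≈ 65.944 days.

65.9 days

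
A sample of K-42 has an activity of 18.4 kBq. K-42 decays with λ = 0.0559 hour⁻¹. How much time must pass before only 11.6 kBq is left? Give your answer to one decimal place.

t½ = ln 2 / λ = 0.69315 / 0.0559 ≈ 12.4 hours.
Fraction remaining = 11.6/18.4 ≈ 0.63043.
n = log₂(18.4/11.6) = ln(1.5862)/ln 2 ≈ 0.66558 half-lives.
t = n × t½ = 0.66558 × 12.4 ≈ 8.2531 hours.

8.3 hours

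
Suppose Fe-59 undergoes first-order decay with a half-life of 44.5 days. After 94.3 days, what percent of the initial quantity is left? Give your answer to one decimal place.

n = 94.3/44.5 ≈ 2.1191 half-lives.
Fraction remaining = (1/2)^2.1191 ≈ 0.23019, i.e. 23.019%.

23.0%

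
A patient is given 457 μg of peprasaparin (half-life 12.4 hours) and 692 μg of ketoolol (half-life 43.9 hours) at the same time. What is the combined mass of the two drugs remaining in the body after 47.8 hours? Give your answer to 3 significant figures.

peprasaparin: 457 × (1/2)^(47.8/12.4) = 457 × (1/2)^3.8548 ≈ 31.586 μg.
ketoolol: 692 × (1/2)^(47.8/43.9) = 692 × (1/2)^1.0888 ≈ 325.34 μg.
Total = 31.586 + 325.34 ≈ 356.92 μg.

357 μg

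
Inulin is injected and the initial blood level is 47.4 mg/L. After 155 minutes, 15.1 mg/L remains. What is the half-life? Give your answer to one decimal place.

A/A₀ = 15.1/47.4 ≈ 0.31857.
n = log₂(3.1391) ≈ 1.6503 half-lives elapsed in 155 minutes.
t½ = 155/1.6503 ≈ 93.92 minutes.

93.9 minutes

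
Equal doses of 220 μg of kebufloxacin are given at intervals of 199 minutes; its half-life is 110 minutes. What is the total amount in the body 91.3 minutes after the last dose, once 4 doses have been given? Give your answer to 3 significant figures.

The 4 doses were given 688.3, 489.3, 290.3, 91.3 minutes ago.
Total = 220·(1/2)^(688.3/110) + 220·(1/2)^(489.3/110) + 220·(1/2)^(290.3/110) + 220·(1/2)^(91.3/110)
      = 2.876 + 10.078 + 35.316 + 123.76 ≈ 172.03 μg.

172 μg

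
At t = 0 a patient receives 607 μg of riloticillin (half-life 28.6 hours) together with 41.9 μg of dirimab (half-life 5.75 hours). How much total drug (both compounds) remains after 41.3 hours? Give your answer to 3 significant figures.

riloticillin: 607 × (1/2)^(41.3/28.6) = 607 × (1/2)^1.4441 ≈ 223.09 μg.
dirimab: 41.9 × (1/2)^(41.3/5.75) = 41.9 × (1/2)^7.1826 ≈ 0.28843 μg.
Total = 223.09 + 0.28843 ≈ 223.38 μg.

223 μg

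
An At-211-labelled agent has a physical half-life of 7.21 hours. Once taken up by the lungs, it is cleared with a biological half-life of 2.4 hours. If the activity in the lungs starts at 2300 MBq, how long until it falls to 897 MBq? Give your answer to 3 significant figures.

1/t_eff = 1/t_phys + 1/t_biol = 1/7.21 + 1/2.4 = 0.55536 per hour.
t_eff = 7.21 × 2.4 / (7.21 + 2.4) ≈ 1.8006 hours.
n = log₂(2300/897) ≈ 1.3585; t = 1.3585 × 1.8006 ≈ 2.4461 hours.

2.45 hours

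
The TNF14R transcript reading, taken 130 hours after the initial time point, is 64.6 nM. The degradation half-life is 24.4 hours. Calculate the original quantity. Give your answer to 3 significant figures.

2590 nM

Number of half-lives elapsed: n = 130/24.4 ≈ 5.3279.
A₀ = A × 2^n = 64.6 × 2^5.3279 = 64.6 × 40.165 ≈ 2594.7 nM.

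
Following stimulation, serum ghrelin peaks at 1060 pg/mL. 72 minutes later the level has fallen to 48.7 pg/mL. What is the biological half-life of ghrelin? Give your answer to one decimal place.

A/A₀ = 48.7/1060 ≈ 0.045943.
n = log₂(21.766) ≈ 4.444 half-lives elapsed in 72 minutes.
t½ = 72/4.444 ≈ 16.202 minutes.

16.2 minutes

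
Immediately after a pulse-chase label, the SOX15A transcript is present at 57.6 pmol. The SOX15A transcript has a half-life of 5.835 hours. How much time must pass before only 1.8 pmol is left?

29.175 hours

1.8/57.6 = 1/32, so 5 half-lives have elapsed.
t = 5 × 5.835 = 29.175 hours.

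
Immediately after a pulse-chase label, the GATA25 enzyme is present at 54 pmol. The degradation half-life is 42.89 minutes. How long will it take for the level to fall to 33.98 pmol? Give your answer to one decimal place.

Fraction remaining = 33.98/54 ≈ 0.62926.
n = log₂(54/33.98) = ln(1.5892)/ln 2 ≈ 0.66827 half-lives.
t = n × t½ = 0.66827 × 42.89 ≈ 28.662 minutes.

28.7 minutes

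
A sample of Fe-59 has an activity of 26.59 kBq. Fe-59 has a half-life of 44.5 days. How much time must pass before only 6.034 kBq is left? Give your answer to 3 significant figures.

Fraction remaining = 6.034/26.59 ≈ 0.22693.
n = log₂(26.59/6.034) = ln(4.4067)/ln 2 ≈ 2.1397 half-lives.
t = n × t½ = 2.1397 × 44.5 ≈ 95.217 days.

95.2 days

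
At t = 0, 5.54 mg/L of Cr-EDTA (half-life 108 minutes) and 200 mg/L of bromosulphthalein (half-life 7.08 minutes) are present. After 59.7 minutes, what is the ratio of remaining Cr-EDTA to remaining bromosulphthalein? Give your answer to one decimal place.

6.5

Cr-EDTA: 5.54 × (1/2)^(59.7/108) = 5.54 × (1/2)^0.55278 ≈ 3.7767 mg/L.
bromosulphthalein: 200 × (1/2)^(59.7/7.08) = 200 × (1/2)^8.4322 ≈ 0.57901 mg/L.
Ratio ≈ 3.7767 / 0.57901 ≈ 6.5226.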